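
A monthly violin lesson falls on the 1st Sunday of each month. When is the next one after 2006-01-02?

2006-02-05

January 2006 starts on a Sunday, so its 1st Sunday is 2006-01-01.
That is not after 2006-01-02, so look at February 2006.
February 2006 starts on a Wednesday, so its 1st Sunday is 2006-02-05 (4 days in).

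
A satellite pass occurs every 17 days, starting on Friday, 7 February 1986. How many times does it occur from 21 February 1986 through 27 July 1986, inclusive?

10

Occurrences land 17·i days after 7 February 1986 for i = 0, 1, 2, …
21 February 1986 is 14 days after the start; 14 ÷ 17 = 0 remainder 14; since the remainder is 14, round up to i = 1. First occurrence in the window: #2 on 24 February 1986 (1×17 = 17 days in).
27 July 1986 is 170 days after the start; 170 ÷ 17 = 10 remainder 0. Last occurrence in the window: #11 on 27 July 1986.
Occurrences #2 through #11: 10 in total.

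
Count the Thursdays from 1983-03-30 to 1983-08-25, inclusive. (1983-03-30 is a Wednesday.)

1983-03-30 is a Wednesday; the first Thursday on or after it is 1983-03-31 (1 day later).
From 1983-03-31 to 1983-08-25: 0 + 30 + 31 + 30 + 31 + 25 = 147 days (rest of March, April, May, June, July, August).
147 ÷ 7 = 21 full weeks with remainder 0, so 21 more Thursdays after the first → 22.

22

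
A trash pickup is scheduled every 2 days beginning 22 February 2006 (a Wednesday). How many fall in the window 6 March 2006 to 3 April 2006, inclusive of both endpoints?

15

Occurrences land 2·i days after 22 February 2006 for i = 0, 1, 2, …
6 March 2006 is 12 days after the start; 12 ÷ 2 = 6 remainder 0. First occurrence in the window: #7 on 6 March 2006 (6×2 = 12 days in).
3 April 2006 is 40 days after the start; 40 ÷ 2 = 20 remainder 0. Last occurrence in the window: #21 on 3 April 2006.
Occurrences #7 through #21: 15 in total.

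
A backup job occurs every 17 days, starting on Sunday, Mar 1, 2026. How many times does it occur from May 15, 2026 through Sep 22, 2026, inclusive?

Occurrences land 17·i days after Mar 1, 2026 for i = 0, 1, 2, …
May 15, 2026 is 75 days after the start; 75 ÷ 17 = 4 remainder 7; since the remainder is 7, round up to i = 5. First occurrence in the window: #6 on May 25, 2026 (5×17 = 85 days in).
Sep 22, 2026 is 205 days after the start; 205 ÷ 17 = 12 remainder 1. Last occurrence in the window: #13 on Sep 21, 2026.
Occurrences #6 through #13: 8 in total.

8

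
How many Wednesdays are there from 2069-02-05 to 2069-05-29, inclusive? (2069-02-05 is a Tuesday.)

2069-02-05 is a Tuesday; the first Wednesday on or after it is 2069-02-06 (1 day later).
From 2069-02-06 to 2069-05-29: 22 + 31 + 30 + 29 = 112 days (rest of February, March, April, May).
112 ÷ 7 = 16 full weeks with remainder 0, so 16 more Wednesdays after the first → 17.

17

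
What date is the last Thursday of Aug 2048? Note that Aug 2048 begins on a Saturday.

Aug 27, 2048

Aug 2048 begins on a Saturday, so the first Thursday is Aug 6 (5 days later).
Aug 2048 has 31 days. Adding weeks: 6, 13, 20, 27 — the last one ≤ 31 is the 27th.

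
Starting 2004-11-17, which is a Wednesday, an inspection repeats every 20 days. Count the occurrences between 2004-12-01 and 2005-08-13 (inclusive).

Occurrences land 20·i days after 2004-11-17 for i = 0, 1, 2, …
2004-12-01 is 14 days after the start; 14 ÷ 20 = 0 remainder 14; since the remainder is 14, round up to i = 1. First occurrence in the window: #2 on 2004-12-07 (1×20 = 20 days in).
2005-08-13 is 269 days after the start; 269 ÷ 20 = 13 remainder 9. Last occurrence in the window: #14 on 2005-08-04.
Occurrences #2 through #14: 13 in total.

13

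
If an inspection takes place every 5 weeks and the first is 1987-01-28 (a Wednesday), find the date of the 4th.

1987-05-13

The 4th occurrence is 3 intervals after the first: 3 × 35 = 105 days after 1987-01-28.
January has 31 days — 3 days to the end of January leaves 102.
February has 28 days (74 left).
March has 31 days (43 left).
April has 30 days (13 left).
13 days into May → 1987-05-13.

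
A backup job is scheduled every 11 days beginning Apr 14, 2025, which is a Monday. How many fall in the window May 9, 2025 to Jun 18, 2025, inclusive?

Occurrences land 11·i days after Apr 14, 2025 for i = 0, 1, 2, …
May 9, 2025 is 25 days after the start; 25 ÷ 11 = 2 remainder 3; since the remainder is 3, round up to i = 3. First occurrence in the window: #4 on May 17, 2025 (3×11 = 33 days in).
Jun 18, 2025 is 65 days after the start; 65 ÷ 11 = 5 remainder 10. Last occurrence in the window: #6 on Jun 8, 2025.
Occurrences #4 through #6: 3 in total.

3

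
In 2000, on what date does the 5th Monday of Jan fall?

The first Monday of Jan 2000 is Jan 3.
The 5th Monday is 4 weeks later: 3 + 28 = 31.

Jan 31, 2000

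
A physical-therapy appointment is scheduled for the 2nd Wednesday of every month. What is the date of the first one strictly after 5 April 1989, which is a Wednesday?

April 1989 starts on a Saturday; its first Wednesday is the 5th, so the 2nd Wednesday is the 12th — 12 April 1989.
12 April 1989 is after 5 April 1989, so that is the next one.

12 April 1989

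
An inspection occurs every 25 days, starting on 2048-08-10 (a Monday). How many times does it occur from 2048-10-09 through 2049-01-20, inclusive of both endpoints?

Occurrences land 25·i days after 2048-08-10 for i = 0, 1, 2, …
2048-10-09 is 60 days after the start; 60 ÷ 25 = 2 remainder 10; since the remainder is 10, round up to i = 3. First occurrence in the window: #4 on 2048-10-24 (3×25 = 75 days in).
2049-01-20 is 163 days after the start; 163 ÷ 25 = 6 remainder 13. Last occurrence in the window: #7 on 2049-01-07.
Occurrences #4 through #7: 4 in total.

4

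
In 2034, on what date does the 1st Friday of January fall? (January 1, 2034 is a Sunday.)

January 2034 begins on a Sunday, so the first Friday is January 6 (5 days later).

2034-01-06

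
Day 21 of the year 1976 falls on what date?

21 January 1976

21 into January → January 21.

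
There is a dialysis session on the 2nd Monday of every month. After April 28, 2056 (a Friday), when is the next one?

May 8, 2056

April 2056 starts on a Saturday; its first Monday is the 3rd, so the 2nd Monday is the 10th — April 10, 2056.
That is not after April 28, 2056, so look at May 2056.
May 2056 starts on a Monday; its first Monday is the 1st, so the 2nd Monday is the 8th — May 8, 2056.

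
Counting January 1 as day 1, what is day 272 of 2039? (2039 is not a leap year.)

January has 31 days (272 − 31 = 241 remain).
February has 28 days (241 − 28 = 213 remain).
March has 31 days (213 − 31 = 182 remain).
April has 30 days (182 − 30 = 152 remain).
May has 31 days (152 − 31 = 121 remain).
June has 30 days (121 − 30 = 91 remain).
July has 31 days (91 − 31 = 60 remain).
August has 31 days (60 − 31 = 29 remain).
29 into September → September 29.

September 29, 2039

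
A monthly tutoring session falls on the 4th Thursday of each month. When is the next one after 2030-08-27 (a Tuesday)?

August 2030 starts on a Thursday; its first Thursday is the 1st, so the 4th Thursday is the 22nd — 2030-08-22.
That is not after 2030-08-27, so look at September 2030.
September 2030 starts on a Sunday; its first Thursday is the 5th, so the 4th Thursday is the 26th — 2030-09-26.

2030-09-26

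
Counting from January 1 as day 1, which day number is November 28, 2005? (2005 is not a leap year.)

332

Days in months before November: 31 + 28 + 31 + 30 + 31 + 30 + 31 + 31 + 30 + 31 = 304.
Plus 28 days into November → day 332.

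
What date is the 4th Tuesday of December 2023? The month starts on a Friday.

December 2023 begins on a Friday, so the first Tuesday is December 5 (4 days later).
The 4th Tuesday is 3 weeks later: 5 + 21 = 26.

December 26, 2023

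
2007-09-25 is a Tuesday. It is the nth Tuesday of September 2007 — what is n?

Day 25 falls in week ⌈25/7⌉ of the month.
Days 1–7 hold the 1st Tuesday, 8–14 the 2nd, 15–21 the 3rd, 22–28 the 4th, 29–31 the 5th.
25 is in the range for the 4th.

4th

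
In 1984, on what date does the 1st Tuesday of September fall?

September 1984 begins on a Saturday, so the first Tuesday is September 4 (3 days later).

1984-09-04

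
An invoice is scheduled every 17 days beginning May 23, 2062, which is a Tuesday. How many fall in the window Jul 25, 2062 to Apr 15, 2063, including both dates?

16

Occurrences land 17·i days after May 23, 2062 for i = 0, 1, 2, …
Jul 25, 2062 is 63 days after the start; 63 ÷ 17 = 3 remainder 12; since the remainder is 12, round up to i = 4. First occurrence in the window: #5 on Jul 30, 2062 (4×17 = 68 days in).
Apr 15, 2063 is 327 days after the start; 327 ÷ 17 = 19 remainder 4. Last occurrence in the window: #20 on Apr 11, 2063.
Occurrences #5 through #20: 16 in total.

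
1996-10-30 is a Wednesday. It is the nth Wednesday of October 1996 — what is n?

5th

Day 30 falls in week ⌈30/7⌉ of the month.
Days 1–7 hold the 1st Wednesday, 8–14 the 2nd, 15–21 the 3rd, 22–28 the 4th, 29–31 the 5th.
30 is in the range for the 5th.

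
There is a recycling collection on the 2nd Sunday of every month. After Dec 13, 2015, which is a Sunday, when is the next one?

Jan 10, 2016

Dec 2015 starts on a Tuesday; its first Sunday is the 6th, so the 2nd Sunday is the 13th — Dec 13, 2015.
That is not after Dec 13, 2015, so look at Jan 2016.
Jan 2016 starts on a Friday; its first Sunday is the 3rd, so the 2nd Sunday is the 10th — Jan 10, 2016.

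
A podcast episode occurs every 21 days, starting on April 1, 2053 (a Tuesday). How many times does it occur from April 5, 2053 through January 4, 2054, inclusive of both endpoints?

Occurrences land 21·i days after April 1, 2053 for i = 0, 1, 2, …
April 5, 2053 is 4 days after the start; 4 ÷ 21 = 0 remainder 4; since the remainder is 4, round up to i = 1. First occurrence in the window: #2 on April 22, 2053 (1×21 = 21 days in).
January 4, 2054 is 278 days after the start; 278 ÷ 21 = 13 remainder 5. Last occurrence in the window: #14 on December 30, 2053.
Occurrences #2 through #14: 13 in total.

13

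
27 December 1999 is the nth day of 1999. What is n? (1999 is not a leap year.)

361

Days in months before December: 31 + 28 + 31 + 30 + 31 + 30 + 31 + 31 + 30 + 31 + 30 = 334.
Plus 27 days into December → day 361.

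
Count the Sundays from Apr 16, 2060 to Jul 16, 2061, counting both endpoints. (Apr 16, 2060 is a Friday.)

65

Apr 16, 2060 is a Friday; the first Sunday on or after it is Apr 18, 2060 (2 days later).
From Apr 18, 2060 to Jul 16, 2061: 257 + 197 = 454 days (rest of 2060, to Jul 16, 2061 in 2061).
454 ÷ 7 = 64 full weeks with remainder 6, so 64 more Sundays after the first → 65.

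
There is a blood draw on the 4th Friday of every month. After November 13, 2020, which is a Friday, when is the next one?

November 2020 starts on a Sunday; its first Friday is the 6th, so the 4th Friday is the 27th — November 27, 2020.
November 27, 2020 is after November 13, 2020, so that is the next one.

November 27, 2020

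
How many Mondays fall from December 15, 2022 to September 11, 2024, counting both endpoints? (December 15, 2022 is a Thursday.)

91

December 15, 2022 is a Thursday; the first Monday on or after it is December 19, 2022 (4 days later).
From December 19, 2022 to September 11, 2024: 12 + 365 + 255 = 632 days (rest of 2022, 2023, to September 11, 2024 in 2024).
632 ÷ 7 = 90 full weeks with remainder 2, so 90 more Mondays after the first → 91.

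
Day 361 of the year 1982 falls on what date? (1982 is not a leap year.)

27 December 1982

January has 31 days (361 − 31 = 330 remain).
February has 28 days (330 − 28 = 302 remain).
March has 31 days (302 − 31 = 271 remain).
April has 30 days (271 − 30 = 241 remain).
May has 31 days (241 − 31 = 210 remain).
June has 30 days (210 − 30 = 180 remain).
July has 31 days (180 − 31 = 149 remain).
August has 31 days (149 − 31 = 118 remain).
September has 30 days (118 − 30 = 88 remain).
October has 31 days (88 − 31 = 57 remain).
November has 30 days (57 − 30 = 27 remain).
27 into December → December 27.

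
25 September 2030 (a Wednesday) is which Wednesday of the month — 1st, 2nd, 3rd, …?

Day 25 falls in week ⌈25/7⌉ of the month.
Days 1–7 hold the 1st Wednesday, 8–14 the 2nd, 15–21 the 3rd, 22–28 the 4th, 29–31 the 5th.
25 is in the range for the 4th.

4th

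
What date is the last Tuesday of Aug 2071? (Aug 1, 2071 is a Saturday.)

Aug 2071 begins on a Saturday, so the first Tuesday is Aug 4 (3 days later).
Aug 2071 has 31 days. Adding weeks: 4, 11, 18, 25 — the last one ≤ 31 is the 25th.

Aug 25, 2071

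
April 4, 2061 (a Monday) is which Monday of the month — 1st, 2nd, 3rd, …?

1st

Day 4 falls in week ⌈4/7⌉ of the month.
Days 1–7 hold the 1st Monday, 8–14 the 2nd, 15–21 the 3rd, 22–28 the 4th, 29–31 the 5th.
4 is in the range for the 1st.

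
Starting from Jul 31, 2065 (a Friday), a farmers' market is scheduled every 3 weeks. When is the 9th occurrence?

Jan 15, 2066

The 9th occurrence is 8 intervals after the first: 8 × 21 = 168 days after Jul 31, 2065.
Jul has 31 days — 0 days to the end of Jul leaves 168.
Aug has 31 days (137 left).
Sep has 30 days (107 left).
Oct has 31 days (76 left).
Nov has 30 days (46 left).
Dec has 31 days (15 left).
15 days into Jan → Jan 15, 2066.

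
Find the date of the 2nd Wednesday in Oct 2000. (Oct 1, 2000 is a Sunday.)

Oct 2000 begins on a Sunday, so the first Wednesday is Oct 4 (3 days later).
The 2nd Wednesday is 1 weeks later: 4 + 7 = 11.

Oct 11, 2000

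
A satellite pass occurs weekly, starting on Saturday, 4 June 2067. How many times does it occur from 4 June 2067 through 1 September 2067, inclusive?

13

Occurrences land 7·i days after 4 June 2067 for i = 0, 1, 2, …
The window opens on the start date, so the first occurrence inside is #1 on 4 June 2067.
1 September 2067 is 89 days after the start; 89 ÷ 7 = 12 remainder 5. Last occurrence in the window: #13 on 27 August 2067.
Occurrences #1 through #13: 13 in total.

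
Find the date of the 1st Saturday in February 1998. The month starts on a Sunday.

February 1998 begins on a Sunday, so the first Saturday is February 7 (6 days later).

7 February 1998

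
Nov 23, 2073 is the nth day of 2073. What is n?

Days in months before Nov: 31 + 28 + 31 + 30 + 31 + 30 + 31 + 31 + 30 + 31 = 304.
Plus 23 days into Nov → day 327.

327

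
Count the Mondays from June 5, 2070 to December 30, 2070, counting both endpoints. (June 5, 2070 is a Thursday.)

30

June 5, 2070 is a Thursday; the first Monday on or after it is June 9, 2070 (4 days later).
From June 9, 2070 to December 30, 2070: 21 + 31 + 31 + 30 + 31 + 30 + 30 = 204 days (rest of June, July, August, September, October, November, December).
204 ÷ 7 = 29 full weeks with remainder 1, so 29 more Mondays after the first → 30.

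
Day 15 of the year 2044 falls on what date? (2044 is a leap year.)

2044-01-15

15 into January → January 15.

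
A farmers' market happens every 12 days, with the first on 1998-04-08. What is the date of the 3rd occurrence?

The 3rd occurrence is 2 intervals after the first: 2 × 12 = 24 days after 1998-04-08.
April has 30 days — 22 days to the end of April leaves 2.
2 days into May → 1998-05-02.

1998-05-02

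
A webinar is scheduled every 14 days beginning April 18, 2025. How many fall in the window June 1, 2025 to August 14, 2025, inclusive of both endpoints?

5

Occurrences land 14·i days after April 18, 2025 for i = 0, 1, 2, …
June 1, 2025 is 44 days after the start; 44 ÷ 14 = 3 remainder 2; since the remainder is 2, round up to i = 4. First occurrence in the window: #5 on June 13, 2025 (4×14 = 56 days in).
August 14, 2025 is 118 days after the start; 118 ÷ 14 = 8 remainder 6. Last occurrence in the window: #9 on August 8, 2025.
Occurrences #5 through #9: 5 in total.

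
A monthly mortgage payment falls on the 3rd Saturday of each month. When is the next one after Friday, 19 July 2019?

July 2019 starts on a Monday; its first Saturday is the 6th, so the 3rd Saturday is the 20th — 20 July 2019.
20 July 2019 is after 19 July 2019, so that is the next one.

20 July 2019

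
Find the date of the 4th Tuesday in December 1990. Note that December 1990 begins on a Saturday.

25 December 1990

December 1990 begins on a Saturday, so the first Tuesday is December 4 (3 days later).
The 4th Tuesday is 3 weeks later: 4 + 21 = 25.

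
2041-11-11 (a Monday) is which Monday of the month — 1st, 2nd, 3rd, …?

Day 11 falls in week ⌈11/7⌉ of the month.
Days 1–7 hold the 1st Monday, 8–14 the 2nd, 15–21 the 3rd, 22–28 the 4th, 29–31 the 5th.
11 is in the range for the 2nd.

2nd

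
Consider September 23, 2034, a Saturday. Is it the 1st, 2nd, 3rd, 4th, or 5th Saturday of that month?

4th

Day 23 falls in week ⌈23/7⌉ of the month.
Days 1–7 hold the 1st Saturday, 8–14 the 2nd, 15–21 the 3rd, 22–28 the 4th, 29–31 the 5th.
23 is in the range for the 4th.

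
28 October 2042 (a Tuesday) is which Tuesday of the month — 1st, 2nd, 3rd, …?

Day 28 falls in week ⌈28/7⌉ of the month.
Days 1–7 hold the 1st Tuesday, 8–14 the 2nd, 15–21 the 3rd, 22–28 the 4th, 29–31 the 5th.
28 is in the range for the 4th.

4th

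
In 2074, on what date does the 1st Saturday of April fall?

The first Saturday of April 2074 is April 7.

April 7, 2074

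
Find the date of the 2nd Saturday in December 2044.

December 2044 begins on a Thursday, so the first Saturday is December 3 (2 days later).
The 2nd Saturday is 1 weeks later: 3 + 7 = 10.

2044-12-10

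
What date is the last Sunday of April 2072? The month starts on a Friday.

April 2072 begins on a Friday, so the first Sunday is April 3 (2 days later).
April 2072 has 30 days. Adding weeks: 3, 10, 17, 24 — the last one ≤ 30 is the 24th.

2072-04-24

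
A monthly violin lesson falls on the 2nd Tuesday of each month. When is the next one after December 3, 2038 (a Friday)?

December 14, 2038

December 2038 starts on a Wednesday; its first Tuesday is the 7th, so the 2nd Tuesday is the 14th — December 14, 2038.
December 14, 2038 is after December 3, 2038, so that is the next one.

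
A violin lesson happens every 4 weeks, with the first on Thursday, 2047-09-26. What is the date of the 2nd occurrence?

2047-10-24

The 2nd occurrence is 1 interval after the first: 1 × 28 = 28 days after 2047-09-26.
September has 30 days — 4 days to the end of September leaves 24.
24 days into October → 2047-10-24.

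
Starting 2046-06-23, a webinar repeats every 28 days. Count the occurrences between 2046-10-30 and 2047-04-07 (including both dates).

6

Occurrences land 28·i days after 2046-06-23 for i = 0, 1, 2, …
2046-10-30 is 129 days after the start; 129 ÷ 28 = 4 remainder 17; since the remainder is 17, round up to i = 5. First occurrence in the window: #6 on 2046-11-10 (5×28 = 140 days in).
2047-04-07 is 288 days after the start; 288 ÷ 28 = 10 remainder 8. Last occurrence in the window: #11 on 2047-03-30.
Occurrences #6 through #11: 6 in total.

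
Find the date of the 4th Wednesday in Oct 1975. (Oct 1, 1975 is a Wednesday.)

Oct 1975 begins on a Wednesday, so the first Wednesday is Oct 1.
The 4th Wednesday is 3 weeks later: 1 + 21 = 22.

Oct 22, 1975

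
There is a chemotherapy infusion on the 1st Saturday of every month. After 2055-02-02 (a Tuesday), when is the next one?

February 2055 starts on a Monday, so its 1st Saturday is 2055-02-06 (5 days in).
2055-02-06 is after 2055-02-02, so that is the next one.

2055-02-06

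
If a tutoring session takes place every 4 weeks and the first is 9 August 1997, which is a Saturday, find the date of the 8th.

21 February 1998

The 8th occurrence is 7 intervals after the first: 7 × 28 = 196 days after 9 August 1997.
August has 31 days — 22 days to the end of August leaves 174.
September has 30 days (144 left).
October has 31 days (113 left).
November has 30 days (83 left).
December has 31 days (52 left).
January has 31 days (21 left).
21 days into February → 21 February 1998.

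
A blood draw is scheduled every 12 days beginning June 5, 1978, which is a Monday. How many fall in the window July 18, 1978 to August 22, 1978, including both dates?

Occurrences land 12·i days after June 5, 1978 for i = 0, 1, 2, …
July 18, 1978 is 43 days after the start; 43 ÷ 12 = 3 remainder 7; since the remainder is 7, round up to i = 4. First occurrence in the window: #5 on July 23, 1978 (4×12 = 48 days in).
August 22, 1978 is 78 days after the start; 78 ÷ 12 = 6 remainder 6. Last occurrence in the window: #7 on August 16, 1978.
Occurrences #5 through #7: 3 in total.

3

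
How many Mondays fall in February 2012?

February 1, 2012 is a Wednesday; the first Monday on or after it is February 6, 2012 (5 days later).
From February 6, 2012 to February 29, 2012 is 29 − 6 = 23 days.
23 ÷ 7 = 3 full weeks with remainder 2, so 3 more Mondays after the first → 4.

4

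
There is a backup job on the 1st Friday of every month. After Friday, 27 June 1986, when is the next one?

June 1986 starts on a Sunday, so its 1st Friday is 6 June 1986 (5 days in).
That is not after 27 June 1986, so look at July 1986.
July 1986 starts on a Tuesday, so its 1st Friday is 4 July 1986 (3 days in).

4 July 1986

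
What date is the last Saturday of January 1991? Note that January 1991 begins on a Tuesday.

January 1991 begins on a Tuesday, so the first Saturday is January 5 (4 days later).
January 1991 has 31 days. Adding weeks: 5, 12, 19, 26 — the last one ≤ 31 is the 26th.

26 January 1991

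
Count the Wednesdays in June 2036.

4

2036-06-01 is a Sunday; the first Wednesday on or after it is 2036-06-04 (3 days later).
From 2036-06-04 to 2036-06-30 is 30 − 4 = 26 days.
26 ÷ 7 = 3 full weeks with remainder 5, so 3 more Wednesdays after the first → 4.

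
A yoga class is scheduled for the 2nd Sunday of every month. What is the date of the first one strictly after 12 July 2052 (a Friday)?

14 July 2052

July 2052 starts on a Monday; its first Sunday is the 7th, so the 2nd Sunday is the 14th — 14 July 2052.
14 July 2052 is after 12 July 2052, so that is the next one.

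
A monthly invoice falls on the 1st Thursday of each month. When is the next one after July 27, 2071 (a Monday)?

August 6, 2071

July 2071 starts on a Wednesday, so its 1st Thursday is July 2, 2071 (1 day in).
That is not after July 27, 2071, so look at August 2071.
August 2071 starts on a Saturday, so its 1st Thursday is August 6, 2071 (5 days in).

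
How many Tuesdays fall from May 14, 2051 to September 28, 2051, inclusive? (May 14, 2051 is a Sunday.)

20

May 14, 2051 is a Sunday; the first Tuesday on or after it is May 16, 2051 (2 days later).
From May 16, 2051 to September 28, 2051: 15 + 30 + 31 + 31 + 28 = 135 days (rest of May, June, July, August, September).
135 ÷ 7 = 19 full weeks with remainder 2, so 19 more Tuesdays after the first → 20.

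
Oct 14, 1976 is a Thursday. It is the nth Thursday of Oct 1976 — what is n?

Day 14 falls in week ⌈14/7⌉ of the month.
Days 1–7 hold the 1st Thursday, 8–14 the 2nd, 15–21 the 3rd, 22–28 the 4th, 29–31 the 5th.
14 is in the range for the 2nd.

2nd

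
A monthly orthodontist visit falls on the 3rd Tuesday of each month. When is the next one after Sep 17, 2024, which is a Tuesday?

Sep 2024 starts on a Sunday; its first Tuesday is the 3rd, so the 3rd Tuesday is the 17th — Sep 17, 2024.
That is not after Sep 17, 2024, so look at Oct 2024.
Oct 2024 starts on a Tuesday; its first Tuesday is the 1st, so the 3rd Tuesday is the 15th — Oct 15, 2024.

Oct 15, 2024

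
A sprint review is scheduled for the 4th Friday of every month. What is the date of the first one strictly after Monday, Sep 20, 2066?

Sep 2066 starts on a Wednesday; its first Friday is the 3rd, so the 4th Friday is the 24th — Sep 24, 2066.
Sep 24, 2066 is after Sep 20, 2066, so that is the next one.

Sep 24, 2066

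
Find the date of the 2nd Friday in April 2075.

The first Friday of April 2075 is April 5.
The 2nd Friday is 1 weeks later: 5 + 7 = 12.

12 April 2075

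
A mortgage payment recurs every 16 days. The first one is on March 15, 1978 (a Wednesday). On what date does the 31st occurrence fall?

The 31st occurrence is 30 intervals after the first: 30 × 16 = 480 days after March 15, 1978.
March has 31 days — 16 days to the end of March leaves 464.
From end of March to end of 1978 is 275 days (189 left).
January has 31 days (158 left).
February has 28 days (130 left).
March has 31 days (99 left).
April has 30 days (69 left).
May has 31 days (38 left).
June has 30 days (8 left).
8 days into July → July 8, 1979.

July 8, 1979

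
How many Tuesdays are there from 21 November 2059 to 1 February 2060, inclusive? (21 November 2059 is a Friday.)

10

21 November 2059 is a Friday; the first Tuesday on or after it is 25 November 2059 (4 days later).
From 25 November 2059 to 1 February 2060: 5 + 31 + 31 + 1 = 68 days (rest of November, December, January, February).
68 ÷ 7 = 9 full weeks with remainder 5, so 9 more Tuesdays after the first → 10.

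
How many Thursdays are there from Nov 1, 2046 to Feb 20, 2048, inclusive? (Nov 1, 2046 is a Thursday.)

Nov 1, 2046 is a Thursday; the first Thursday on or after it is Nov 1, 2046.
From Nov 1, 2046 to Feb 20, 2048: 60 + 365 + 51 = 476 days (rest of 2046, 2047, to Feb 20, 2048 in 2048).
476 ÷ 7 = 68 full weeks with remainder 0, so 68 more Thursdays after the first → 69.

69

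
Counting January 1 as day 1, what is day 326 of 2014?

January has 31 days (326 − 31 = 295 remain).
February has 28 days (295 − 28 = 267 remain).
March has 31 days (267 − 31 = 236 remain).
April has 30 days (236 − 30 = 206 remain).
May has 31 days (206 − 31 = 175 remain).
June has 30 days (175 − 30 = 145 remain).
July has 31 days (145 − 31 = 114 remain).
August has 31 days (114 − 31 = 83 remain).
September has 30 days (83 − 30 = 53 remain).
October has 31 days (53 − 31 = 22 remain).
22 into November → November 22.

November 22, 2014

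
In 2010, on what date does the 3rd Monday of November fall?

November 15, 2010

November 2010 begins on a Monday, so the first Monday is November 1.
The 3rd Monday is 2 weeks later: 1 + 14 = 15.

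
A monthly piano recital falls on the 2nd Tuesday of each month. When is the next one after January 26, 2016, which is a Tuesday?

February 9, 2016

January 2016 starts on a Friday; its first Tuesday is the 5th, so the 2nd Tuesday is the 12th — January 12, 2016.
That is not after January 26, 2016, so look at February 2016.
February 2016 starts on a Monday; its first Tuesday is the 2nd, so the 2nd Tuesday is the 9th — February 9, 2016.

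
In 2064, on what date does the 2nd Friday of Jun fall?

Jun 13, 2064

The first Friday of Jun 2064 is Jun 6.
The 2nd Friday is 1 weeks later: 6 + 7 = 13.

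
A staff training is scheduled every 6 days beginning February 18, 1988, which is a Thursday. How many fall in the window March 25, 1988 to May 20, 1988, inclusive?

10

Occurrences land 6·i days after February 18, 1988 for i = 0, 1, 2, …
March 25, 1988 is 36 days after the start; 36 ÷ 6 = 6 remainder 0. First occurrence in the window: #7 on March 25, 1988 (6×6 = 36 days in).
May 20, 1988 is 92 days after the start; 92 ÷ 6 = 15 remainder 2. Last occurrence in the window: #16 on May 18, 1988.
Occurrences #7 through #16: 10 in total.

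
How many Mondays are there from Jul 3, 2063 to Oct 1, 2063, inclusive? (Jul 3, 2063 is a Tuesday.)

13

Jul 3, 2063 is a Tuesday; the first Monday on or after it is Jul 9, 2063 (6 days later).
From Jul 9, 2063 to Oct 1, 2063: 22 + 31 + 30 + 1 = 84 days (rest of Jul, Aug, Sep, Oct).
84 ÷ 7 = 12 full weeks with remainder 0, so 12 more Mondays after the first → 13.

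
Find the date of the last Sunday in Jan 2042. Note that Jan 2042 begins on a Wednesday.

Jan 2042 begins on a Wednesday, so the first Sunday is Jan 5 (4 days later).
Jan 2042 has 31 days. Adding weeks: 5, 12, 19, 26 — the last one ≤ 31 is the 26th.

Jan 26, 2042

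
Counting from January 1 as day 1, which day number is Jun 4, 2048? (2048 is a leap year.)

Days in months before Jun: 31 + 29 + 31 + 30 + 31 = 152.
Plus 4 days into Jun → day 156.

156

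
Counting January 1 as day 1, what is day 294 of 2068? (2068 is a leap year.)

October 20, 2068

January has 31 days (294 − 31 = 263 remain).
February has 29 days (263 − 29 = 234 remain).
March has 31 days (234 − 31 = 203 remain).
April has 30 days (203 − 30 = 173 remain).
May has 31 days (173 − 31 = 142 remain).
June has 30 days (142 − 30 = 112 remain).
July has 31 days (112 − 31 = 81 remain).
August has 31 days (81 − 31 = 50 remain).
September has 30 days (50 − 30 = 20 remain).
20 into October → October 20.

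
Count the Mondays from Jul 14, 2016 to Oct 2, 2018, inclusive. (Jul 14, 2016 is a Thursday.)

116

Jul 14, 2016 is a Thursday; the first Monday on or after it is Jul 18, 2016 (4 days later).
From Jul 18, 2016 to Oct 2, 2018: 166 + 365 + 275 = 806 days (rest of 2016, 2017, to Oct 2, 2018 in 2018).
806 ÷ 7 = 115 full weeks with remainder 1, so 115 more Mondays after the first → 116.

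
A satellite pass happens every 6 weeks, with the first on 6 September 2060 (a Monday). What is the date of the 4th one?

The 4th occurrence is 3 intervals after the first: 3 × 42 = 126 days after 6 September 2060.
September has 30 days — 24 days to the end of September leaves 102.
October has 31 days (71 left).
November has 30 days (41 left).
December has 31 days (10 left).
10 days into January → 10 January 2061.

10 January 2061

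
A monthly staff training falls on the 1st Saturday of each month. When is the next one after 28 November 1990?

1 December 1990

November 1990 starts on a Thursday, so its 1st Saturday is 3 November 1990 (2 days in).
That is not after 28 November 1990, so look at December 1990.
December 1990 starts on a Saturday, so its 1st Saturday is 1 December 1990.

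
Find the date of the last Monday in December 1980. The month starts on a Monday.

December 1980 begins on a Monday, so the first Monday is December 1.
December 1980 has 31 days. Adding weeks: 1, 8, 15, 22, 29 — the last one ≤ 31 is the 29th.

December 29, 1980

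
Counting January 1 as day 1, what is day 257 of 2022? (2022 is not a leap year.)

Sep 14, 2022

Jan has 31 days (257 − 31 = 226 remain).
Feb has 28 days (226 − 28 = 198 remain).
Mar has 31 days (198 − 31 = 167 remain).
Apr has 30 days (167 − 30 = 137 remain).
May has 31 days (137 − 31 = 106 remain).
Jun has 30 days (106 − 30 = 76 remain).
Jul has 31 days (76 − 31 = 45 remain).
Aug has 31 days (45 − 31 = 14 remain).
14 into Sep → Sep 14.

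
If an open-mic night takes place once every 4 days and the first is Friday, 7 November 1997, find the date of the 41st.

16 April 1998

The 41st occurrence is 40 intervals after the first: 40 × 4 = 160 days after 7 November 1997.
November has 30 days — 23 days to the end of November leaves 137.
December has 31 days (106 left).
January has 31 days (75 left).
February has 28 days (47 left).
March has 31 days (16 left).
16 days into April → 16 April 1998.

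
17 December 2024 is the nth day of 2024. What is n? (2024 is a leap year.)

Days in months before December: 31 + 29 + 31 + 30 + 31 + 30 + 31 + 31 + 30 + 31 + 30 = 335.
Plus 17 days into December → day 352.

352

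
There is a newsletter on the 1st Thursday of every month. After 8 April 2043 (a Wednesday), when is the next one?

7 May 2043

April 2043 starts on a Wednesday, so its 1st Thursday is 2 April 2043 (1 day in).
That is not after 8 April 2043, so look at May 2043.
May 2043 starts on a Friday, so its 1st Thursday is 7 May 2043 (6 days in).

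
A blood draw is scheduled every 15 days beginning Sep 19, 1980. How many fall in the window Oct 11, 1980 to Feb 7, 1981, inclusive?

8

Occurrences land 15·i days after Sep 19, 1980 for i = 0, 1, 2, …
Oct 11, 1980 is 22 days after the start; 22 ÷ 15 = 1 remainder 7; since the remainder is 7, round up to i = 2. First occurrence in the window: #3 on Oct 19, 1980 (2×15 = 30 days in).
Feb 7, 1981 is 141 days after the start; 141 ÷ 15 = 9 remainder 6. Last occurrence in the window: #10 on Feb 1, 1981.
Occurrences #3 through #10: 8 in total.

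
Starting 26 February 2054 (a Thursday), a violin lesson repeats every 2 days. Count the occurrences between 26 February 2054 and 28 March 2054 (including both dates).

16

Occurrences land 2·i days after 26 February 2054 for i = 0, 1, 2, …
The window opens on the start date, so the first occurrence inside is #1 on 26 February 2054.
28 March 2054 is 30 days after the start; 30 ÷ 2 = 15 remainder 0. Last occurrence in the window: #16 on 28 March 2054.
Occurrences #1 through #16: 16 in total.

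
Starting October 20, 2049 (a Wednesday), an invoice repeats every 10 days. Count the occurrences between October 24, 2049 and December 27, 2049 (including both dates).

Occurrences land 10·i days after October 20, 2049 for i = 0, 1, 2, …
October 24, 2049 is 4 days after the start; 4 ÷ 10 = 0 remainder 4; since the remainder is 4, round up to i = 1. First occurrence in the window: #2 on October 30, 2049 (1×10 = 10 days in).
December 27, 2049 is 68 days after the start; 68 ÷ 10 = 6 remainder 8. Last occurrence in the window: #7 on December 19, 2049.
Occurrences #2 through #7: 6 in total.

6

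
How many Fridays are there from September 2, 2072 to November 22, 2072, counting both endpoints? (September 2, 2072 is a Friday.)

12

September 2, 2072 is a Friday; the first Friday on or after it is September 2, 2072.
From September 2, 2072 to November 22, 2072: 28 + 31 + 22 = 81 days (rest of September, October, November).
81 ÷ 7 = 11 full weeks with remainder 4, so 11 more Fridays after the first → 12.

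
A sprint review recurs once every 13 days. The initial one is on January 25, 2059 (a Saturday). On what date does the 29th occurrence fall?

January 24, 2060

The 29th occurrence is 28 intervals after the first: 28 × 13 = 364 days after January 25, 2059.
January has 31 days — 6 days to the end of January leaves 358.
February has 28 days (330 left).
March has 31 days (299 left).
April has 30 days (269 left).
May has 31 days (238 left).
June has 30 days (208 left).
July has 31 days (177 left).
August has 31 days (146 left).
September has 30 days (116 left).
October has 31 days (85 left).
November has 30 days (55 left).
December has 31 days (24 left).
24 days into January → January 24, 2060.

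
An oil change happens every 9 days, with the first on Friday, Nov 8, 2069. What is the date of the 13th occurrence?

The 13th occurrence is 12 intervals after the first: 12 × 9 = 108 days after Nov 8, 2069.
Nov has 30 days — 22 days to the end of Nov leaves 86.
Dec has 31 days (55 left).
Jan has 31 days (24 left).
24 days into Feb → Feb 24, 2070.

Feb 24, 2070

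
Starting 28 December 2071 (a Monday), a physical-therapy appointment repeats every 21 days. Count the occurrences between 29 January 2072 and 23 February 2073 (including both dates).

19

Occurrences land 21·i days after 28 December 2071 for i = 0, 1, 2, …
29 January 2072 is 32 days after the start; 32 ÷ 21 = 1 remainder 11; since the remainder is 11, round up to i = 2. First occurrence in the window: #3 on 8 February 2072 (2×21 = 42 days in).
23 February 2073 is 423 days after the start; 423 ÷ 21 = 20 remainder 3. Last occurrence in the window: #21 on 20 February 2073.
Occurrences #3 through #21: 19 in total.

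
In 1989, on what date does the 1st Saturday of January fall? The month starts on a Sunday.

7 January 1989

January 1989 begins on a Sunday, so the first Saturday is January 7 (6 days later).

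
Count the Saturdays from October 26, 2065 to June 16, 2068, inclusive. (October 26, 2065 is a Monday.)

October 26, 2065 is a Monday; the first Saturday on or after it is October 31, 2065 (5 days later).
From October 31, 2065 to June 16, 2068: 61 + 365 + 365 + 168 = 959 days (rest of 2065, 2066, 2067, to June 16, 2068 in 2068).
959 ÷ 7 = 137 full weeks with remainder 0, so 137 more Saturdays after the first → 138.

138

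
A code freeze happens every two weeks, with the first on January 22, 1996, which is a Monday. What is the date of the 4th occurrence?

March 4, 1996

The 4th occurrence is 3 intervals after the first: 3 × 14 = 42 days after January 22, 1996.
January has 31 days — 9 days to the end of January leaves 33.
February has 29 days (4 left).
4 days into March → March 4, 1996.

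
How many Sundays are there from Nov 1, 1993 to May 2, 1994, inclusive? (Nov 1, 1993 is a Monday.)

26

Nov 1, 1993 is a Monday; the first Sunday on or after it is Nov 7, 1993 (6 days later).
From Nov 7, 1993 to May 2, 1994: 23 + 31 + 31 + 28 + 31 + 30 + 2 = 176 days (rest of Nov, Dec, Jan, Feb, Mar, Apr, May).
176 ÷ 7 = 25 full weeks with remainder 1, so 25 more Sundays after the first → 26.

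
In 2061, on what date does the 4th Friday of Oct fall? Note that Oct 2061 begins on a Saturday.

Oct 2061 begins on a Saturday, so the first Friday is Oct 7 (6 days later).
The 4th Friday is 3 weeks later: 7 + 21 = 28.

Oct 28, 2061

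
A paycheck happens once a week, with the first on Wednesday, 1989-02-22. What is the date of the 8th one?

The 8th occurrence is 7 intervals after the first: 7 × 7 = 49 days after 1989-02-22.
February has 28 days — 6 days to the end of February leaves 43.
March has 31 days (12 left).
12 days into April → 1989-04-12.

1989-04-12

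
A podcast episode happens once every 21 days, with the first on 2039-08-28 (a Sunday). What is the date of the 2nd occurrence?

The 2nd occurrence is 1 interval after the first: 1 × 21 = 21 days after 2039-08-28.
August has 31 days — 3 days to the end of August leaves 18.
18 days into September → 2039-09-18.

2039-09-18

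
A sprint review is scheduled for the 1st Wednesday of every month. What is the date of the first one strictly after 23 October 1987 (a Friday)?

October 1987 starts on a Thursday, so its 1st Wednesday is 7 October 1987 (6 days in).
That is not after 23 October 1987, so look at November 1987.
November 1987 starts on a Sunday, so its 1st Wednesday is 4 November 1987 (3 days in).

4 November 1987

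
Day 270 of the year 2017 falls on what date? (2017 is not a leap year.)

2017-09-27

January has 31 days (270 − 31 = 239 remain).
February has 28 days (239 − 28 = 211 remain).
March has 31 days (211 − 31 = 180 remain).
April has 30 days (180 − 30 = 150 remain).
May has 31 days (150 − 31 = 119 remain).
June has 30 days (119 − 30 = 89 remain).
July has 31 days (89 − 31 = 58 remain).
August has 31 days (58 − 31 = 27 remain).
27 into September → September 27.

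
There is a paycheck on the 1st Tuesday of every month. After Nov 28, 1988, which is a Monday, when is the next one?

Dec 6, 1988

Nov 1988 starts on a Tuesday, so its 1st Tuesday is Nov 1, 1988.
That is not after Nov 28, 1988, so look at Dec 1988.
Dec 1988 starts on a Thursday, so its 1st Tuesday is Dec 6, 1988 (5 days in).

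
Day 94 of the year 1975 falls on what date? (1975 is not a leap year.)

January has 31 days (94 − 31 = 63 remain).
February has 28 days (63 − 28 = 35 remain).
March has 31 days (35 − 31 = 4 remain).
4 into April → April 4.

4 April 1975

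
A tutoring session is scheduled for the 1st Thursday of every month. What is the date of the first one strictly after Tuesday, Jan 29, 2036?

Jan 2036 starts on a Tuesday, so its 1st Thursday is Jan 3, 2036 (2 days in).
That is not after Jan 29, 2036, so look at Feb 2036.
Feb 2036 starts on a Friday, so its 1st Thursday is Feb 7, 2036 (6 days in).

Feb 7, 2036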